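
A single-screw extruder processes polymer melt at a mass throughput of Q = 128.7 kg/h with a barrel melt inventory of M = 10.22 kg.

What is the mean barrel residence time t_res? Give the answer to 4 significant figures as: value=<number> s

value=285.9 s

Q_s = Q / 3600 = 128.7 / 3600 = 0.03575 kg/s
Mean residence time: t_res = M/Q_s = 10.22 kg / 0.03575 kg/s = 285.874 s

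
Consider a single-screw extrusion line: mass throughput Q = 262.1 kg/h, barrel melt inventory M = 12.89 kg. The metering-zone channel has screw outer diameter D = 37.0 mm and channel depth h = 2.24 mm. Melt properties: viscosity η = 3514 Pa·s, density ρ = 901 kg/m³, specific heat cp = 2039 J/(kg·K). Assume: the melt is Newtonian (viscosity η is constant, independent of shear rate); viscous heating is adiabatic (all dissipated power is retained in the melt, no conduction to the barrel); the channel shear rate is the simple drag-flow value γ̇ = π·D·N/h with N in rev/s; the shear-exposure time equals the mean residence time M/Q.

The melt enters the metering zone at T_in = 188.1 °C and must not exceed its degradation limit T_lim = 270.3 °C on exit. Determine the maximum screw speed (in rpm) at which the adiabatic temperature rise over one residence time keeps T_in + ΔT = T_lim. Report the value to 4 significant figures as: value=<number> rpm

value=18.01 rpm

Q_s = Q / 3600 = 262.1 / 3600 = 0.0728056 kg/s
t_res = M / Q_s = 12.89 / 0.0728056 = 177.047 s
Convert to metres: D = 0.037 m, h = 0.00224 m
ΔT_a = T_lim − T_in = 270.3 °C − 188.1 °C = 82.2 K
γ̇_max² = ΔT_a·ρ·cp / (η·t_res) = [82.2 × 901 × 2039] / [3514 × 177.047] = 242.73 s⁻²
γ̇_max = √242.73 = 15.5798 s⁻¹
N_max = γ̇_max·h / (π·D) = 15.5798 · 0.00224 / (π · 0.037) = 0.300233 rev/s = 18.014 rpm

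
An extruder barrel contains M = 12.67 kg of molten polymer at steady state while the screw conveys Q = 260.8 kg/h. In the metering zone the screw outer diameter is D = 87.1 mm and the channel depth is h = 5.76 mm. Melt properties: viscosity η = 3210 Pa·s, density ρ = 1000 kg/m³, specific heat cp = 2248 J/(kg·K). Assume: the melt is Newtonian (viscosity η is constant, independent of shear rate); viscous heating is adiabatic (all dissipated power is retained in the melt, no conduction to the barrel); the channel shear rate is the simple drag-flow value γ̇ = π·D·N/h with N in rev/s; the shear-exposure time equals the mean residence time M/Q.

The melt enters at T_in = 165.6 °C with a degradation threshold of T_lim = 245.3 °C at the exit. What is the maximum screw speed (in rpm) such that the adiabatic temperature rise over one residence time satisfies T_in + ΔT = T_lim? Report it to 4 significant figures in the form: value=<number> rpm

value=22.56 rpm

Throughput in SI: Q_s = 260.8 kg/h ÷ 3600 s/h = 0.0724444 kg/s
t_res = M / Q_s = 12.67 ÷ 0.0724444 = 174.893 s
Geometry in SI: D = 87.1 mm → 0.0871 m, h = 5.76 mm → 0.00576 m
Allowable rise: ΔT_a = T_lim − T_in = 245.3 − 165.6 = 79.7 K
γ̇_max² = ΔT_a·ρ·cp/(η·t_res) = 79.7·1000·2248/(3210·174.893) = 319.138 s⁻²
γ̇_max = sqrt(319.138) = 17.8644 s⁻¹
N_max = γ̇_max·h / (π·D) = 17.8644 · 0.00576 / (π · 0.0871) = 0.376048 rev/s = 22.5629 rpm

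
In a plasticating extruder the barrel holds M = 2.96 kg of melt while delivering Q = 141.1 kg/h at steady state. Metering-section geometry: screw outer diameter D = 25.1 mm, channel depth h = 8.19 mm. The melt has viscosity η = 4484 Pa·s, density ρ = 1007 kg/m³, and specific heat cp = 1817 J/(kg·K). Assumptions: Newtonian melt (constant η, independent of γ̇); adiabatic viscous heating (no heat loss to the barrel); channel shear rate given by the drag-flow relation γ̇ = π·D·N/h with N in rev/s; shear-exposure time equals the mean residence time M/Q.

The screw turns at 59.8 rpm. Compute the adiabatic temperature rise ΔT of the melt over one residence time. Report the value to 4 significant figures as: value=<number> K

value=17.04 K

Convert throughput: Q = 141.1 kg/h = 141.1/3600 = 0.0391944 kg/s
t_res = M / Q_s = 2.96 ÷ 0.0391944 = 75.5209 s
D = 25.1 mm = 0.0251 m;  h = 8.19 mm = 0.00819 m;  N = 59.8 rpm / 60 = 0.996667 rev/s
γ̇ = π·D·N / h = π · 0.0251 · 0.996667 / 0.00819 = 9.59599 s⁻¹
ΔT = η·γ̇²·t_res/(ρ·cp) = [4484 × 9.59599² × 75.5209] / [1007 × 1817] = 17.0423 K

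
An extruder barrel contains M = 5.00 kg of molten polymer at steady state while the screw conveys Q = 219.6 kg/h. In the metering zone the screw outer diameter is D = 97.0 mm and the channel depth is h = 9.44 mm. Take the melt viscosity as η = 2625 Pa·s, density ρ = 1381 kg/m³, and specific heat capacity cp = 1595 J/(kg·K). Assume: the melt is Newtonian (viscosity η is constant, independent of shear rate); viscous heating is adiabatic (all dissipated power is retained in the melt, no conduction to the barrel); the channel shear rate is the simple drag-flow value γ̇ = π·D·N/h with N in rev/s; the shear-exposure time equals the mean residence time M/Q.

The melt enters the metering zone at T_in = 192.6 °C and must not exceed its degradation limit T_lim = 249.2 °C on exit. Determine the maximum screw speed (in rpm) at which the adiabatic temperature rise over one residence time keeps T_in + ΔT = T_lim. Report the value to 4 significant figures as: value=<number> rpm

Convert throughput: Q = 219.6 kg/h = 219.6/3600 = 0.061 kg/s
t_res = M / Q_s = 5.00 / 0.061 = 81.9672 s
D = 97.0 mm = 0.097 m;  h = 9.44 mm = 0.00944 m
Allowable rise: ΔT_a = T_lim − T_in = 249.2 − 192.6 = 56.6 K
γ̇_max² = ΔT_a·ρ·cp/(η·t_res) = 56.6·1381·1595/(2625·81.9672) = 579.43 s⁻²
γ̇_max = √579.43 = 24.0714 s⁻¹
Solve γ̇ = πDN/h for N: N_max = γ̇_max·h/(π·D) = 24.0714 × 0.00944 / (π × 0.097) = 0.745678 rev/s = 44.7407 rpm

value=44.74 rpm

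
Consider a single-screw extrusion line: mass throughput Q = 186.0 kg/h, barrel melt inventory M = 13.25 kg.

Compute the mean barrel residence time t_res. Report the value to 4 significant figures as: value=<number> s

value=256.5 s

Throughput in SI: Q_s = 186.0 kg/h ÷ 3600 s/h = 0.0516667 kg/s
t_res = M / Q_s = 13.25 / 0.0516667 = 256.452 s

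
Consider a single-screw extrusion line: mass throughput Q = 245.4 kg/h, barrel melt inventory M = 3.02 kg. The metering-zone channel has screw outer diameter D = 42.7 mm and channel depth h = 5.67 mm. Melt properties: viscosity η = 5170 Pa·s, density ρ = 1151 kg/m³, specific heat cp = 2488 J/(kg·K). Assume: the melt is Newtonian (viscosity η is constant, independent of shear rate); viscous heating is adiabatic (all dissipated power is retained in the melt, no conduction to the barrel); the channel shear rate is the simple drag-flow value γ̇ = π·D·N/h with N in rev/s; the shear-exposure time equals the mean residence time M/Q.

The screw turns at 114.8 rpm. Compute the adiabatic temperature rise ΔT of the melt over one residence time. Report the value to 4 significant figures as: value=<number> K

Convert throughput: Q = 245.4 kg/h = 245.4/3600 = 0.0681667 kg/s
t_res = M / Q_s = 3.02 / 0.0681667 = 44.3032 s
Geometry in metres: D = 42.7 mm → 0.0427 m, h = 5.67 mm → 0.00567 m; screw speed N = 114.8 rpm = 1.91333 rev/s
Shear rate: γ̇ = πDN/h = π·0.0427·1.91333/0.00567 = 45.2674 s⁻¹
Adiabatic rise: ΔT = η γ̇² t_res / (ρ cp) = 5170·(45.2674)²·44.3032 / (1151·2488) = 163.897 K

value=163.9 K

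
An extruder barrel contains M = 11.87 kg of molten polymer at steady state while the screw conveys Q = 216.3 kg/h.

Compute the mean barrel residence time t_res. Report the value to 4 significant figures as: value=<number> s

Convert throughput: Q = 216.3 kg/h = 216.3/3600 = 0.0600833 kg/s
t_res = M / Q_s = 11.87 / 0.0600833 = 197.559 s

value=197.6 s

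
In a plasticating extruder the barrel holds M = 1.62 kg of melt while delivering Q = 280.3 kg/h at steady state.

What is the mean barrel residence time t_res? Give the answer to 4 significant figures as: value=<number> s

value=20.81 s

Q_s = Q / 3600 = 280.3 / 3600 = 0.0778611 kg/s
Mean residence time: t_res = M/Q_s = 1.62 kg / 0.0778611 kg/s = 20.8063 s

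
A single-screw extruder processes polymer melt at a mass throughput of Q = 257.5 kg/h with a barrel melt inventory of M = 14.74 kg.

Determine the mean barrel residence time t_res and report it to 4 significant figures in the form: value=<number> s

Throughput in SI: Q_s = 257.5 kg/h ÷ 3600 s/h = 0.0715278 kg/s
Mean residence time: t_res = M/Q_s = 14.74 kg / 0.0715278 kg/s = 206.074 s

value=206.1 s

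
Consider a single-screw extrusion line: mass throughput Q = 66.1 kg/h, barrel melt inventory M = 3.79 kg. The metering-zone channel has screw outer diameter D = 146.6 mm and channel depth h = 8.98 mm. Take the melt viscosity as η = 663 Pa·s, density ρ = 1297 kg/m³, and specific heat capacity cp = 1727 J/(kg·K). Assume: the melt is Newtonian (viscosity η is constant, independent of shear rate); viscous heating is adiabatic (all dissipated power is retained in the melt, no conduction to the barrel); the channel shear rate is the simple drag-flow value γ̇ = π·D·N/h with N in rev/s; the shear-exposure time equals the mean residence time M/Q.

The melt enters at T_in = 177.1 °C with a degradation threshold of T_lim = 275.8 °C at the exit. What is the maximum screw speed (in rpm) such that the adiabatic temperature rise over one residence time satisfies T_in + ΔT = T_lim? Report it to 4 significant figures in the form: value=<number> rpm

Q_s = Q / 3600 = 66.1 / 3600 = 0.0183611 kg/s
t_res = M / Q_s = 3.79 ÷ 0.0183611 = 206.415 s
D = 146.6 mm = 0.1466 m;  h = 8.98 mm = 0.00898 m
ΔT_a = T_lim − T_in = 275.8 °C − 177.1 °C = 98.7 K
Invert ΔT = ηγ̇²t_res/(ρcp) for γ̇: γ̇_max² = ΔT_a ρ cp / (η t_res) = 98.7·1297·1727 / (663·206.415) = 1615.46 s⁻²
γ̇_max = sqrt(1615.46) = 40.1928 s⁻¹
N_max = γ̇_max h / (πD) = 40.1928·0.00898/(π·0.1466) = 0.783683 rev/s → ×60 = 47.021 rpm

value=47.02 rpm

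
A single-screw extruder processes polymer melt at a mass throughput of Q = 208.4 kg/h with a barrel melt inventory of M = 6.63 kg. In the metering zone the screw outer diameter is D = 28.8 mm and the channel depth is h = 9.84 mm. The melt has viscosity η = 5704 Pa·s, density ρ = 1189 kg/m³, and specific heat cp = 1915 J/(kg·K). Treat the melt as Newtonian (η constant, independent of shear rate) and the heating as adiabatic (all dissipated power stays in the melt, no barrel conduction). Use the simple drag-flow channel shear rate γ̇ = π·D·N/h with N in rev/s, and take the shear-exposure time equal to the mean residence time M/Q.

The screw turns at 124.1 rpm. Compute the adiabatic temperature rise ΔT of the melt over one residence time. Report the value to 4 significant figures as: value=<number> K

Q_s = Q / 3600 = 208.4 / 3600 = 0.0578889 kg/s
t_res = M / Q_s = 6.63 ÷ 0.0578889 = 114.53 s
Geometry in metres: D = 28.8 mm → 0.0288 m, h = 9.84 mm → 0.00984 m; screw speed N = 124.1 rpm = 2.06833 rev/s
γ̇ = π·D·N / h = π · 0.0288 · 2.06833 / 0.00984 = 19.0181 s⁻¹
ΔT = η·γ̇²·t_res / (ρ·cp) = 5704 · (19.0181)² · 114.53 / (1189 · 1915) = 103.773 K

value=103.8 K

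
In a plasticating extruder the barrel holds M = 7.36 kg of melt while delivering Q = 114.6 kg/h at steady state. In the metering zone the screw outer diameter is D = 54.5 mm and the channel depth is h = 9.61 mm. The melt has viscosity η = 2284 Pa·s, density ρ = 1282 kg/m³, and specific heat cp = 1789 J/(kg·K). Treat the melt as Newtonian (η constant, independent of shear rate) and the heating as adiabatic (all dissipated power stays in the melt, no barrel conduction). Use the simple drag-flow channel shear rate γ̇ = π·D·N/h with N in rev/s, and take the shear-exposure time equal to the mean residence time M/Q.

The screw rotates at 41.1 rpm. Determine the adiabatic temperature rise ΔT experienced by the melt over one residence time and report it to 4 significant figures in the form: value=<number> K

Q_s = Q / 3600 = 114.6 / 3600 = 0.0318333 kg/s
t_res = M / Q_s = 7.36 / 0.0318333 = 231.204 s
Convert to SI: D = 0.0545 m, h = 0.00961 m, N = 41.1/60 = 0.685 rev/s
γ̇ = π D N / h = (π)(0.0545)(0.685) / 0.00961 = 12.2043 s⁻¹
ΔT = η·γ̇²·t_res / (ρ·cp) = 2284 · (12.2043)² · 231.204 / (1282 · 1789) = 34.2942 K

value=34.29 K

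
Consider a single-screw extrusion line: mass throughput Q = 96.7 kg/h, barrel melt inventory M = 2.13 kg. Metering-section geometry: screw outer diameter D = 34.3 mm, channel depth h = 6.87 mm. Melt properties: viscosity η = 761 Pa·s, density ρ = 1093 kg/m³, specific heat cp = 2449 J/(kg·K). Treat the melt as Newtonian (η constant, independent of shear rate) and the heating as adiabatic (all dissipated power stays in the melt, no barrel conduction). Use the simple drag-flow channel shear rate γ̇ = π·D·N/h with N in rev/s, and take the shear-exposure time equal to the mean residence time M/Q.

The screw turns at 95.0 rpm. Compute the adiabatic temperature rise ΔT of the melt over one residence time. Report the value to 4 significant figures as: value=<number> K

Throughput in SI: Q_s = 96.7 kg/h ÷ 3600 s/h = 0.0268611 kg/s
t_res = M / Q_s = 2.13 / 0.0268611 = 79.2968 s
Geometry in metres: D = 34.3 mm → 0.0343 m, h = 6.87 mm → 0.00687 m; screw speed N = 95.0 rpm = 1.58333 rev/s
γ̇ = π·D·N / h = π · 0.0343 · 1.58333 / 0.00687 = 24.8347 s⁻¹
ΔT = η·γ̇²·t_res/(ρ·cp) = [761 × 24.8347² × 79.2968] / [1093 × 2449] = 13.9043 K

value=13.90 K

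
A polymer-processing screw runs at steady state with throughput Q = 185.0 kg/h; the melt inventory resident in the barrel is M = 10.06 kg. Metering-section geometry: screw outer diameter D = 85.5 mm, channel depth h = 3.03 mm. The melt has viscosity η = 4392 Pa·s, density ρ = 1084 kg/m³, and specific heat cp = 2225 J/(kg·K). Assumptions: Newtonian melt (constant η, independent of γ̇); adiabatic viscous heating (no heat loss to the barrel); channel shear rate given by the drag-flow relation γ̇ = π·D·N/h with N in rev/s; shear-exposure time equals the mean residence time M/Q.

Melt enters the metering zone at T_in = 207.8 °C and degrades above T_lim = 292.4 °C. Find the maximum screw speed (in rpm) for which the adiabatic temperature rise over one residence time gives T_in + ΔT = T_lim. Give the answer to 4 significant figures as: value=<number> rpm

Convert throughput: Q = 185.0 kg/h = 185.0/3600 = 0.0513889 kg/s
t_res = M / Q_s = 10.06 ÷ 0.0513889 = 195.762 s
D = 85.5 mm = 0.0855 m;  h = 3.03 mm = 0.00303 m
Allowable rise: ΔT_a = T_lim − T_in = 292.4 − 207.8 = 84.6 K
Invert ΔT = ηγ̇²t_res/(ρcp) for γ̇: γ̇_max² = ΔT_a ρ cp / (η t_res) = 84.6·1084·2225 / (4392·195.762) = 237.322 s⁻²
Take the square root: γ̇_max = √(237.322) = 15.4053 s⁻¹
N_max = γ̇_max·h / (π·D) = 15.4053 · 0.00303 / (π · 0.0855) = 0.173778 rev/s = 10.4267 rpm

value=10.43 rpm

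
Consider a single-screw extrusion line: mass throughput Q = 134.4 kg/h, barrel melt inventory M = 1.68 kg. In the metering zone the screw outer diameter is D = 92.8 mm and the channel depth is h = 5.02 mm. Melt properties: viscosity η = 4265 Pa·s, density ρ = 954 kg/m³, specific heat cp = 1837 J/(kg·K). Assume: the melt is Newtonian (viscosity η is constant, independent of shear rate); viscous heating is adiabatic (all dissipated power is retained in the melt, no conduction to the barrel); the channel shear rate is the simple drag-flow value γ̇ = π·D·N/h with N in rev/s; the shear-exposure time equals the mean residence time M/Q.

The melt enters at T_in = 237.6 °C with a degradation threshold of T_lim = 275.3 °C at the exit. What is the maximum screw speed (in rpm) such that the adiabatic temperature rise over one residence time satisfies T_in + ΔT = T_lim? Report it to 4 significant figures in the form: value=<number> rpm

value=19.17 rpm

Convert throughput: Q = 134.4 kg/h = 134.4/3600 = 0.0373333 kg/s
Mean residence time: t_res = M/Q_s = 1.68 kg / 0.0373333 kg/s = 45 s
D = 92.8 mm = 0.0928 m;  h = 5.02 mm = 0.00502 m
ΔT_a = T_lim − T_in = 275.3 °C − 237.6 °C = 37.7 K
γ̇_max² = ΔT_a·ρ·cp / (η·t_res) = [37.7 × 954 × 1837] / [4265 × 45] = 344.245 s⁻²
γ̇_max = sqrt(344.245) = 18.5538 s⁻¹
N_max = γ̇_max·h / (π·D) = 18.5538 · 0.00502 / (π · 0.0928) = 0.319477 rev/s = 19.1686 rpm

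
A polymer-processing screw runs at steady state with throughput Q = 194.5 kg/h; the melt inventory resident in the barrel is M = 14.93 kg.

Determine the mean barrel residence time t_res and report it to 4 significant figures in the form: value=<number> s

Convert throughput: Q = 194.5 kg/h = 194.5/3600 = 0.0540278 kg/s
t_res = M / Q_s = 14.93 ÷ 0.0540278 = 276.339 s

value=276.3 s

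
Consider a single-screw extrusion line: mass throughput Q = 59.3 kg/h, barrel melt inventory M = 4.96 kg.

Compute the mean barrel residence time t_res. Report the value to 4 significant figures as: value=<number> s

value=301.1 s

Convert throughput: Q = 59.3 kg/h = 59.3/3600 = 0.0164722 kg/s
t_res = M / Q_s = 4.96 ÷ 0.0164722 = 301.113 s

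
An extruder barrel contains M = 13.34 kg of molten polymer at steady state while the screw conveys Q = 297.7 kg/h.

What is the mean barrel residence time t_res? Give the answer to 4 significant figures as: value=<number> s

Q_s = Q / 3600 = 297.7 / 3600 = 0.0826944 kg/s
t_res = M / Q_s = 13.34 ÷ 0.0826944 = 161.317 s

value=161.3 s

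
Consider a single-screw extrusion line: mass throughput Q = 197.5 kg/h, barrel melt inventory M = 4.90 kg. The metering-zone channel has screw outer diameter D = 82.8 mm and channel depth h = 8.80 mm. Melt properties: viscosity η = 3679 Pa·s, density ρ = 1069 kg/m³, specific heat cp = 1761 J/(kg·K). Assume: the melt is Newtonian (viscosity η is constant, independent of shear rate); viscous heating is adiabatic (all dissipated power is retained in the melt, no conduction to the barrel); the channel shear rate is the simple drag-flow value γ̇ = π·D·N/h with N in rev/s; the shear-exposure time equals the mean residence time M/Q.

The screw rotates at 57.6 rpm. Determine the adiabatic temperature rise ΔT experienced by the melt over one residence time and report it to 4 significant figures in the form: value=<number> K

value=140.6 K

Throughput in SI: Q_s = 197.5 kg/h ÷ 3600 s/h = 0.0548611 kg/s
t_res = M / Q_s = 4.90 ÷ 0.0548611 = 89.3165 s
D = 82.8 mm = 0.0828 m;  h = 8.80 mm = 0.0088 m;  N = 57.6 rpm / 60 = 0.96 rev/s
Shear rate: γ̇ = πDN/h = π·0.0828·0.96/0.0088 = 28.3771 s⁻¹
ΔT = η·γ̇²·t_res / (ρ·cp) = 3679 · (28.3771)² · 89.3165 / (1069 · 1761) = 140.56 K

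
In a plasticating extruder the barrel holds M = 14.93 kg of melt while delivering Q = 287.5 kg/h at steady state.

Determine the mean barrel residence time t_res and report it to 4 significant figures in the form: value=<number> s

Q_s = Q / 3600 = 287.5 / 3600 = 0.0798611 kg/s
t_res = M / Q_s = 14.93 ÷ 0.0798611 = 186.95 s

value=186.9 s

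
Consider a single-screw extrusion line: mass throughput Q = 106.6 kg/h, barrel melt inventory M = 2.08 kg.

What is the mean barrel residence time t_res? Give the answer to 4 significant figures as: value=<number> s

value=70.24 s

Throughput in SI: Q_s = 106.6 kg/h ÷ 3600 s/h = 0.0296111 kg/s
t_res = M / Q_s = 2.08 ÷ 0.0296111 = 70.2439 s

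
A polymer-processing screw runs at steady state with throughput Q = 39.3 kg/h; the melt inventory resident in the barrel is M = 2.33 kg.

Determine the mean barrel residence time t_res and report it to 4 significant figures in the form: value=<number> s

value=213.4 s

Throughput in SI: Q_s = 39.3 kg/h ÷ 3600 s/h = 0.0109167 kg/s
t_res = M / Q_s = 2.33 ÷ 0.0109167 = 213.435 s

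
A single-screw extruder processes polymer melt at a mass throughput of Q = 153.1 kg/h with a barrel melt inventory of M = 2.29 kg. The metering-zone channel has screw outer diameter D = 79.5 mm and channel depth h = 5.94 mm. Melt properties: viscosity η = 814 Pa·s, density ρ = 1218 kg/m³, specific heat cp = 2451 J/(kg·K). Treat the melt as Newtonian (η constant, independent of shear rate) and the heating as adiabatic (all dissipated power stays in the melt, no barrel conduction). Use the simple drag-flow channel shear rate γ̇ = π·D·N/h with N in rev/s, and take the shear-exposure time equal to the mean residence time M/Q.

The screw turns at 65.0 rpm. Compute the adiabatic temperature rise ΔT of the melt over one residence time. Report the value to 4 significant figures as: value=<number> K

value=30.46 K

Q_s = Q / 3600 = 153.1 / 3600 = 0.0425278 kg/s
t_res = M / Q_s = 2.29 / 0.0425278 = 53.8472 s
Convert to SI: D = 0.0795 m, h = 0.00594 m, N = 65.0/60 = 1.08333 rev/s
γ̇ = π D N / h = (π)(0.0795)(1.08333) / 0.00594 = 45.5504 s⁻¹
Adiabatic rise: ΔT = η γ̇² t_res / (ρ cp) = 814·(45.5504)²·53.8472 / (1218·2451) = 30.4636 K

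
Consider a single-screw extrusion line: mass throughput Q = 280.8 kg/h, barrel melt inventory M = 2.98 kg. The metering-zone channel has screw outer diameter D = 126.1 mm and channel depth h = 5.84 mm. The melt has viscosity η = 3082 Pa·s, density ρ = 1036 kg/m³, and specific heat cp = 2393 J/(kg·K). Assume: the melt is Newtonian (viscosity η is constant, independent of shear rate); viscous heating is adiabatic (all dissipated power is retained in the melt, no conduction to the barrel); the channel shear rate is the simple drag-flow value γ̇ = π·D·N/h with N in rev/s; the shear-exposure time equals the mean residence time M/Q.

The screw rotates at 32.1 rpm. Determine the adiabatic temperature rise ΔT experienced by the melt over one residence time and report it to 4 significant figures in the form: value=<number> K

value=62.56 K

Q_s = Q / 3600 = 280.8 / 3600 = 0.078 kg/s
Mean residence time: t_res = M/Q_s = 2.98 kg / 0.078 kg/s = 38.2051 s
Convert to SI: D = 0.1261 m, h = 0.00584 m, N = 32.1/60 = 0.535 rev/s
Shear rate: γ̇ = πDN/h = π·0.1261·0.535/0.00584 = 36.2916 s⁻¹
ΔT = η·γ̇²·t_res/(ρ·cp) = [3082 × 36.2916² × 38.2051] / [1036 × 2393] = 62.5552 K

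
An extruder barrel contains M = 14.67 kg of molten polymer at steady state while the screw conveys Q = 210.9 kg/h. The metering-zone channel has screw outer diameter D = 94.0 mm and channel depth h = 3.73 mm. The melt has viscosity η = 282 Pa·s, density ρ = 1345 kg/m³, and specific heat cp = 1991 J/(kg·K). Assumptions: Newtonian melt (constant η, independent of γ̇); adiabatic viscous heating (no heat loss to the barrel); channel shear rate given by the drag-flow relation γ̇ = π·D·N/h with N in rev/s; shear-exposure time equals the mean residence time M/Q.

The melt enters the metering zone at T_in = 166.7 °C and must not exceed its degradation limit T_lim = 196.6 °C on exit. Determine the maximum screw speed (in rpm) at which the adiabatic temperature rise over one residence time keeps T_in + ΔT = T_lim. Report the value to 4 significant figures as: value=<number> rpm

value=25.52 rpm

Q_s = Q / 3600 = 210.9 / 3600 = 0.0585833 kg/s
Mean residence time: t_res = M/Q_s = 14.67 kg / 0.0585833 kg/s = 250.413 s
D = 94.0 mm = 0.094 m;  h = 3.73 mm = 0.00373 m
Allowable rise: ΔT_a = T_lim − T_in = 196.6 − 166.7 = 29.9 K
γ̇_max² = ΔT_a·ρ·cp / (η·t_res) = [29.9 × 1345 × 1991] / [282 × 250.413] = 1133.86 s⁻²
γ̇_max = √1133.86 = 33.6728 s⁻¹
Solve γ̇ = πDN/h for N: N_max = γ̇_max·h/(π·D) = 33.6728 × 0.00373 / (π × 0.094) = 0.425315 rev/s = 25.5189 rpm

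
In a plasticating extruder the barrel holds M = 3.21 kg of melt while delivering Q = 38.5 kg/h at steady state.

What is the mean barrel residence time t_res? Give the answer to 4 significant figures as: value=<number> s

Convert throughput: Q = 38.5 kg/h = 38.5/3600 = 0.0106944 kg/s
Mean residence time: t_res = M/Q_s = 3.21 kg / 0.0106944 kg/s = 300.156 s

value=300.2 s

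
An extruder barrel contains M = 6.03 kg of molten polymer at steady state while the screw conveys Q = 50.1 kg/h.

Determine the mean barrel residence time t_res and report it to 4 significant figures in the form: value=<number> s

value=433.3 s

Q_s = Q / 3600 = 50.1 / 3600 = 0.0139167 kg/s
t_res = M / Q_s = 6.03 ÷ 0.0139167 = 433.293 s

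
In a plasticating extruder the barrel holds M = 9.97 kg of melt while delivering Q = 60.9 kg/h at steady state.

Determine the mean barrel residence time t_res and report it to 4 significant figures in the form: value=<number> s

Convert throughput: Q = 60.9 kg/h = 60.9/3600 = 0.0169167 kg/s
t_res = M / Q_s = 9.97 ÷ 0.0169167 = 589.36 s

value=589.4 s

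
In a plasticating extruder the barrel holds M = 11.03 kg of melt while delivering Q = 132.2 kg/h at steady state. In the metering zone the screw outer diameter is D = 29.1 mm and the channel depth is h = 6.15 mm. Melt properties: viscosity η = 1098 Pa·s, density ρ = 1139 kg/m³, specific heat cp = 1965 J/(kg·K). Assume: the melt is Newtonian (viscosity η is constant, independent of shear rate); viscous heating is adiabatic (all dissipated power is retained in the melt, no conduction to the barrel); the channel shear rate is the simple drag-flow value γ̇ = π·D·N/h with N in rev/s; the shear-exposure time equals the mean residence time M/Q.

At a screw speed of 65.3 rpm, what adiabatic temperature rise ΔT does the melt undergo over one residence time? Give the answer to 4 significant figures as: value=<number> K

value=38.57 K

Q_s = Q / 3600 = 132.2 / 3600 = 0.0367222 kg/s
t_res = M / Q_s = 11.03 ÷ 0.0367222 = 300.363 s
Convert to SI: D = 0.0291 m, h = 0.00615 m, N = 65.3/60 = 1.08833 rev/s
γ̇ = π·D·N / h = π · 0.0291 · 1.08833 / 0.00615 = 16.1782 s⁻¹
ΔT = η·γ̇²·t_res/(ρ·cp) = [1098 × 16.1782² × 300.363] / [1139 × 1965] = 38.5675 K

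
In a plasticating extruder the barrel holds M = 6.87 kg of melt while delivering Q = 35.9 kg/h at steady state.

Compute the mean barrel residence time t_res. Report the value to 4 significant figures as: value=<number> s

value=688.9 s

Throughput in SI: Q_s = 35.9 kg/h ÷ 3600 s/h = 0.00997222 kg/s
Mean residence time: t_res = M/Q_s = 6.87 kg / 0.00997222 kg/s = 688.914 s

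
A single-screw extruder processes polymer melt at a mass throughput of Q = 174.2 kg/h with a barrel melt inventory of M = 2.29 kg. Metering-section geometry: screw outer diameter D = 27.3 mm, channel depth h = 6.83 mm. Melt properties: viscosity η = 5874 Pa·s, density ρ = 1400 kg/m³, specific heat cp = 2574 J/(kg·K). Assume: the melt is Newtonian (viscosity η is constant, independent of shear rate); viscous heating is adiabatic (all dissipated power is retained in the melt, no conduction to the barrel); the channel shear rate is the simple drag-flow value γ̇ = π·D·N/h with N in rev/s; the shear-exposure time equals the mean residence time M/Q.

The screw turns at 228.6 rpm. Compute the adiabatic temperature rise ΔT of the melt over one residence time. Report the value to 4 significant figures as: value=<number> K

value=176.6 K

Convert throughput: Q = 174.2 kg/h = 174.2/3600 = 0.0483889 kg/s
t_res = M / Q_s = 2.29 ÷ 0.0483889 = 47.3249 s
D = 27.3 mm = 0.0273 m;  h = 6.83 mm = 0.00683 m;  N = 228.6 rpm / 60 = 3.81 rev/s
γ̇ = π·D·N / h = π · 0.0273 · 3.81 / 0.00683 = 47.8428 s⁻¹
ΔT = η·γ̇²·t_res/(ρ·cp) = [5874 × 47.8428² × 47.3249] / [1400 × 2574] = 176.572 K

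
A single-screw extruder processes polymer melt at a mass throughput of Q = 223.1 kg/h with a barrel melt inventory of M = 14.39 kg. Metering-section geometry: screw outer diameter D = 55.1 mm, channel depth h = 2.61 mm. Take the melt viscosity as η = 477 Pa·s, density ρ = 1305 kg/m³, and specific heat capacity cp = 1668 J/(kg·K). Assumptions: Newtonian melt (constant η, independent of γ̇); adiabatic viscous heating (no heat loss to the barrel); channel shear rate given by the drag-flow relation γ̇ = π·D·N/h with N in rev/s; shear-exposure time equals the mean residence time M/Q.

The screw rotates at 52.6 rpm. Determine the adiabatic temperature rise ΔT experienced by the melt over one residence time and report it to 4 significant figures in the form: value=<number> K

value=172.0 K

Throughput in SI: Q_s = 223.1 kg/h ÷ 3600 s/h = 0.0619722 kg/s
t_res = M / Q_s = 14.39 / 0.0619722 = 232.201 s
D = 55.1 mm = 0.0551 m;  h = 2.61 mm = 0.00261 m;  N = 52.6 rpm / 60 = 0.876667 rev/s
Shear rate: γ̇ = πDN/h = π·0.0551·0.876667/0.00261 = 58.1427 s⁻¹
ΔT = η·γ̇²·t_res/(ρ·cp) = [477 × 58.1427² × 232.201] / [1305 × 1668] = 172.015 K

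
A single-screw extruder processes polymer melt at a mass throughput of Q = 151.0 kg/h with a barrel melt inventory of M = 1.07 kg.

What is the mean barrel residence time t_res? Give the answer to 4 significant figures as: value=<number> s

value=25.51 s

Convert throughput: Q = 151.0 kg/h = 151.0/3600 = 0.0419444 kg/s
t_res = M / Q_s = 1.07 / 0.0419444 = 25.5099 s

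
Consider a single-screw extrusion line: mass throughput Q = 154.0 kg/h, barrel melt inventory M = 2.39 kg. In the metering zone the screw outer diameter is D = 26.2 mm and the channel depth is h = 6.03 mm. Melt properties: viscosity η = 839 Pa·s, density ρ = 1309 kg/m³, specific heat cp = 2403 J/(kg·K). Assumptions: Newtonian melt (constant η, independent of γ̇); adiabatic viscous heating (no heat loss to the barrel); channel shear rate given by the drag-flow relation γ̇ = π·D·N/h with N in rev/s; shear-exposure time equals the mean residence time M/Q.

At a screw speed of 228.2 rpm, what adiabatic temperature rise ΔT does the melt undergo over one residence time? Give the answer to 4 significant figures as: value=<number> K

Convert throughput: Q = 154.0 kg/h = 154.0/3600 = 0.0427778 kg/s
Mean residence time: t_res = M/Q_s = 2.39 kg / 0.0427778 kg/s = 55.8701 s
Convert to SI: D = 0.0262 m, h = 0.00603 m, N = 228.2/60 = 3.80333 rev/s
γ̇ = π D N / h = (π)(0.0262)(3.80333) / 0.00603 = 51.9156 s⁻¹
ΔT = η·γ̇²·t_res/(ρ·cp) = [839 × 51.9156² × 55.8701] / [1309 × 2403] = 40.1647 K

value=40.16 K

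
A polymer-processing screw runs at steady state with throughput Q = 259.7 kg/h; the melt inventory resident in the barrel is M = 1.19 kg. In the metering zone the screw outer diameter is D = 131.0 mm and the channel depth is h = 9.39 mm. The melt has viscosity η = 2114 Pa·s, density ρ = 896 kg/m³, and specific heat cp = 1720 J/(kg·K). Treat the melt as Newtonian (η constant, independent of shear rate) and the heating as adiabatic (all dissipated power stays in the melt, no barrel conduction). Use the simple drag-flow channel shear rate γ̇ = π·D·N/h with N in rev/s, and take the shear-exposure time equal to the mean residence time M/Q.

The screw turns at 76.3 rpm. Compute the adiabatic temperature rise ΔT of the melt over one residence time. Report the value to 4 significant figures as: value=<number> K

value=70.29 K

Convert throughput: Q = 259.7 kg/h = 259.7/3600 = 0.0721389 kg/s
t_res = M / Q_s = 1.19 ÷ 0.0721389 = 16.496 s
Convert to SI: D = 0.131 m, h = 0.00939 m, N = 76.3/60 = 1.27167 rev/s
Shear rate: γ̇ = πDN/h = π·0.131·1.27167/0.00939 = 55.7351 s⁻¹
Adiabatic rise: ΔT = η γ̇² t_res / (ρ cp) = 2114·(55.7351)²·16.496 / (896·1720) = 70.2917 K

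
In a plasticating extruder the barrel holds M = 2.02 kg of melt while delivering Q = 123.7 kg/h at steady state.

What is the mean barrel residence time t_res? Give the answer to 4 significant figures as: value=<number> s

value=58.79 s

Convert throughput: Q = 123.7 kg/h = 123.7/3600 = 0.0343611 kg/s
t_res = M / Q_s = 2.02 / 0.0343611 = 58.7874 s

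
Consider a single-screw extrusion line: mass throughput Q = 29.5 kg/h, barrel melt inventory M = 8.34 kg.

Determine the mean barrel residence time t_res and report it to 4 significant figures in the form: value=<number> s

Convert throughput: Q = 29.5 kg/h = 29.5/3600 = 0.00819444 kg/s
t_res = M / Q_s = 8.34 / 0.00819444 = 1017.76 s

value=1018. s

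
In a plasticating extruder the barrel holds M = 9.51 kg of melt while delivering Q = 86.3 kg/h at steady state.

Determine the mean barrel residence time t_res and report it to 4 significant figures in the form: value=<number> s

Throughput in SI: Q_s = 86.3 kg/h ÷ 3600 s/h = 0.0239722 kg/s
t_res = M / Q_s = 9.51 / 0.0239722 = 396.709 s

value=396.7 s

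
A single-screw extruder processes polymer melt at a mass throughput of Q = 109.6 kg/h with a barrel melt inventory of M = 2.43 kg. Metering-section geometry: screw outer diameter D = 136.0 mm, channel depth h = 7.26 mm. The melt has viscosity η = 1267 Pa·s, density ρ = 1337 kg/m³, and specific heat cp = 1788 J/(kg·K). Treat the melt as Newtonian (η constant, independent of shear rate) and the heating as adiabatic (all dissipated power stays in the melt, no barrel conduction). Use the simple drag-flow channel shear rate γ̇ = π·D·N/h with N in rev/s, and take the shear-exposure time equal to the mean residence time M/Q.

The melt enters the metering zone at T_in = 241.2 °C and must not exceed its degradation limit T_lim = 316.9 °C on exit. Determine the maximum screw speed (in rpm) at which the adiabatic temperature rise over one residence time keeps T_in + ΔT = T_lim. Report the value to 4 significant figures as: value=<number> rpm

Throughput in SI: Q_s = 109.6 kg/h ÷ 3600 s/h = 0.0304444 kg/s
Mean residence time: t_res = M/Q_s = 2.43 kg / 0.0304444 kg/s = 79.8175 s
Convert to metres: D = 0.136 m, h = 0.00726 m
ΔT_a = T_lim − T_in = 316.9 − 241.2 = 75.7 K
γ̇_max² = ΔT_a·ρ·cp/(η·t_res) = 75.7·1337·1788/(1267·79.8175) = 1789.45 s⁻²
Take the square root: γ̇_max = √(1789.45) = 42.3019 s⁻¹
N_max = γ̇_max h / (πD) = 42.3019·0.00726/(π·0.136) = 0.7188 rev/s → ×60 = 43.128 rpm

value=43.13 rpm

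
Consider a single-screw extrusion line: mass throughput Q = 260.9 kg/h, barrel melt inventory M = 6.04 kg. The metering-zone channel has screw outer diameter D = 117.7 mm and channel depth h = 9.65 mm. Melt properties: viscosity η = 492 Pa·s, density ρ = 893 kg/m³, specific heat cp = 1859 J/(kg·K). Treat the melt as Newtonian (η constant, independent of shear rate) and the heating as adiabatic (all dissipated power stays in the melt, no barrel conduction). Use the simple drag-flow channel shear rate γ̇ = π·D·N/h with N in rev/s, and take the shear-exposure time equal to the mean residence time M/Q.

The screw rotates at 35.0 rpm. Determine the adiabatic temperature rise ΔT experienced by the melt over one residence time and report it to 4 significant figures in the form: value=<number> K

Convert throughput: Q = 260.9 kg/h = 260.9/3600 = 0.0724722 kg/s
t_res = M / Q_s = 6.04 / 0.0724722 = 83.3423 s
Convert to SI: D = 0.1177 m, h = 0.00965 m, N = 35.0/60 = 0.583333 rev/s
Shear rate: γ̇ = πDN/h = π·0.1177·0.583333/0.00965 = 22.352 s⁻¹
ΔT = η·γ̇²·t_res / (ρ·cp) = 492 · (22.352)² · 83.3423 / (893 · 1859) = 12.3405 K

value=12.34 K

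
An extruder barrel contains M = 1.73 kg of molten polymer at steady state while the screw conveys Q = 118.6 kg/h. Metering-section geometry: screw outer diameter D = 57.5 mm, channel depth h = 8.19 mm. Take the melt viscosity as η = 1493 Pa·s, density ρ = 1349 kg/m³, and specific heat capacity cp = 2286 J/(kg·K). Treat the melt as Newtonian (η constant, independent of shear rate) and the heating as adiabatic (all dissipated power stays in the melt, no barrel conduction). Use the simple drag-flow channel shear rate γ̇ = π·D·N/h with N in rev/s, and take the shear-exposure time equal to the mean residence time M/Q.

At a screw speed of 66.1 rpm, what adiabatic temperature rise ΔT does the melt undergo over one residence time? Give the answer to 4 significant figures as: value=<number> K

Throughput in SI: Q_s = 118.6 kg/h ÷ 3600 s/h = 0.0329444 kg/s
Mean residence time: t_res = M/Q_s = 1.73 kg / 0.0329444 kg/s = 52.5126 s
Convert to SI: D = 0.0575 m, h = 0.00819 m, N = 66.1/60 = 1.10167 rev/s
γ̇ = π D N / h = (π)(0.0575)(1.10167) / 0.00819 = 24.2988 s⁻¹
ΔT = η·γ̇²·t_res / (ρ·cp) = 1493 · (24.2988)² · 52.5126 / (1349 · 2286) = 15.0108 K

value=15.01 K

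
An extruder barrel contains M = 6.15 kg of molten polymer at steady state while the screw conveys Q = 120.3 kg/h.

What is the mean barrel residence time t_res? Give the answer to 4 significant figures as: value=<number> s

value=184.0 s

Throughput in SI: Q_s = 120.3 kg/h ÷ 3600 s/h = 0.0334167 kg/s
t_res = M / Q_s = 6.15 ÷ 0.0334167 = 184.04 s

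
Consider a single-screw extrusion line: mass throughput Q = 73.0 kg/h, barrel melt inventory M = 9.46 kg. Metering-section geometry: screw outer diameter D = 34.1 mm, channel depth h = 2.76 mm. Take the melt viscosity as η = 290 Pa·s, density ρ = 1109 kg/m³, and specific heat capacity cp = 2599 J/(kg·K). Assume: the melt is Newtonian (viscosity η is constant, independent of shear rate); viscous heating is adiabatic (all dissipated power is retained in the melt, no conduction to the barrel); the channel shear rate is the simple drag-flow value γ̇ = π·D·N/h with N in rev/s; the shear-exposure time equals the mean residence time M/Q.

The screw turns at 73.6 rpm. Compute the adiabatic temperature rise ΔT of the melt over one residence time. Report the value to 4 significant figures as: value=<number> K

value=106.4 K

Q_s = Q / 3600 = 73.0 / 3600 = 0.0202778 kg/s
Mean residence time: t_res = M/Q_s = 9.46 kg / 0.0202778 kg/s = 466.521 s
D = 34.1 mm = 0.0341 m;  h = 2.76 mm = 0.00276 m;  N = 73.6 rpm / 60 = 1.22667 rev/s
γ̇ = π D N / h = (π)(0.0341)(1.22667) / 0.00276 = 47.6126 s⁻¹
ΔT = η·γ̇²·t_res / (ρ·cp) = 290 · (47.6126)² · 466.521 / (1109 · 2599) = 106.408 K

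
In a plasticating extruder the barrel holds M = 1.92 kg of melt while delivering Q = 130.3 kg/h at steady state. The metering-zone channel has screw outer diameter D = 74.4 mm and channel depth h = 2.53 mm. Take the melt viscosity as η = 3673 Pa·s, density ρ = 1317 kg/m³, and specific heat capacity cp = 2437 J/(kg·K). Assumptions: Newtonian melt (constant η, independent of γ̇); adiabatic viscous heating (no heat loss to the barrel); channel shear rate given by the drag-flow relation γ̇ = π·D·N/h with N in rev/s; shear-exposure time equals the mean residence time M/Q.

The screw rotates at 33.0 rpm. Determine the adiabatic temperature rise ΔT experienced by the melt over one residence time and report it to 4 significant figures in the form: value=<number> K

Throughput in SI: Q_s = 130.3 kg/h ÷ 3600 s/h = 0.0361944 kg/s
t_res = M / Q_s = 1.92 / 0.0361944 = 53.0468 s
Convert to SI: D = 0.0744 m, h = 0.00253 m, N = 33.0/60 = 0.55 rev/s
γ̇ = π·D·N / h = π · 0.0744 · 0.55 / 0.00253 = 50.8118 s⁻¹
ΔT = η·γ̇²·t_res / (ρ·cp) = 3673 · (50.8118)² · 53.0468 / (1317 · 2437) = 156.736 K

value=156.7 K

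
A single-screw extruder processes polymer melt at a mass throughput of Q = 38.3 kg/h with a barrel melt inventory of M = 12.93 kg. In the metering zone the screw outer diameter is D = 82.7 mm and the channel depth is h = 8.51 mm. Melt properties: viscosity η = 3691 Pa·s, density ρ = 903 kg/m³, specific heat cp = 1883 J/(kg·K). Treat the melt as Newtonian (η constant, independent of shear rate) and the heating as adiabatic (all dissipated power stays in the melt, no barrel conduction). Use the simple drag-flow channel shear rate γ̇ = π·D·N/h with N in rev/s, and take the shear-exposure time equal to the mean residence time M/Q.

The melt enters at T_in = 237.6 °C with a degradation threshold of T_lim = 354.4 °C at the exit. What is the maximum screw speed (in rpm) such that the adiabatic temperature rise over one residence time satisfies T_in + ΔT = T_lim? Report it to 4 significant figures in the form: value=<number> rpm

Q_s = Q / 3600 = 38.3 / 3600 = 0.0106389 kg/s
t_res = M / Q_s = 12.93 / 0.0106389 = 1215.35 s
Geometry in SI: D = 82.7 mm → 0.0827 m, h = 8.51 mm → 0.00851 m
ΔT_a = T_lim − T_in = 354.4 − 237.6 = 116.8 K
Invert ΔT = ηγ̇²t_res/(ρcp) for γ̇: γ̇_max² = ΔT_a ρ cp / (η t_res) = 116.8·903·1883 / (3691·1215.35) = 44.2726 s⁻²
Take the square root: γ̇_max = √(44.2726) = 6.65376 s⁻¹
Solve γ̇ = πDN/h for N: N_max = γ̇_max·h/(π·D) = 6.65376 × 0.00851 / (π × 0.0827) = 0.217942 rev/s = 13.0765 rpm

value=13.08 rpm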